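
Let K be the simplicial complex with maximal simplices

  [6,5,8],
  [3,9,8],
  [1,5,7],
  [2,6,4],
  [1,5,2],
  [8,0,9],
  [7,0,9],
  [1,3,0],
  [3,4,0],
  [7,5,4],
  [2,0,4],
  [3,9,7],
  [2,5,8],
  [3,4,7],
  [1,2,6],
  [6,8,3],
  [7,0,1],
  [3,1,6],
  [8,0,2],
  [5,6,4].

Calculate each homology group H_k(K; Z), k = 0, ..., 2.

H_0 ≅ Z,  H_1 ≅ Z × Z/2,  H_2 = 0.

Order the vertices as 0 < 1 < 2 < 3 < 4 < 5 < 6 < 7 < 8 < 9. Listing each simplex with vertices in this order, K has dimension 2 with simplices:

  0-simplices (10): [0], [1], [2], [3], [4], [5], [6], [7], [8], [9]
  1-simplices (30): (30 of them)
  2-simplices (20): (20 of them)

so the chain groups are C_0 ≅ Z^10, C_1 ≅ Z^30, C_2 ≅ Z^20.

The boundary map ∂_1: C_1 → C_0 sends each edge [p,q] (with p < q) to q − p. For instance
  ∂[1,7] = [7] − [1].
The resulting 10×30 matrix has rank 9, and its Smith normal form has invariant factors (1,1,1,1,1,1,1,1,1).

The boundary map ∂_2: C_2 → C_1 acts by ∂[p,q,r] = [q,r] − [p,r] + [p,q]. For instance
  ∂[0,1,3] = [1,3] − [0,3] + [0,1],
  ∂[1,2,5] = [2,5] − [1,5] + [1,2].
As a 30×20 matrix over Z this has rank 20, with invariant factors (1,1,1,1,1,1,1,1,1,1,1,1,1,1,1,1,1,1,1,2).

Computing H_k = (kernel of ∂_k) / (image of ∂_{k+1}):

  H_0: rank C_0 − rank ∂_1 = 10 − 9 = 1, and the invariant factors of ∂_1 are all 1, so H_0 = Z.
  H_1: rank ker ∂_1 − rank ∂_2 = (30 − 9) − 20 = 1, and ∂_2 has invariant factor 2 > 1, so H_1 = Z × Z/2.
  H_2: rank ker ∂_2 − rank ∂_3 = (20 − 20) − 0 = 0, and there is no ∂_3, so H_2 = 0.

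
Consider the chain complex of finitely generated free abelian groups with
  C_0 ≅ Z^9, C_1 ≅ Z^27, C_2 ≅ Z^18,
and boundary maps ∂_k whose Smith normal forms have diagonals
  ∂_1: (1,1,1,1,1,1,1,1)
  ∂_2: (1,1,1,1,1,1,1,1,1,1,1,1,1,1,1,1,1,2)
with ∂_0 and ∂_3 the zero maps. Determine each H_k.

H_0 ≅ Z,  H_1 ≅ Z × Z/2,  H_2 = 0.

H_0: b_0 = 9 − 0 − 8 = 1; torsion from ∂_1 factors > 1: none. So H_0 ≅ Z.
H_1: b_1 = 27 − 8 − 18 = 1; torsion from ∂_2 factors > 1: [2]. So H_1 ≅ Z × Z/2.
H_2: b_2 = 18 − 18 − 0 = 0; torsion from ∂_3 factors > 1: none. So H_2 ≅ 0.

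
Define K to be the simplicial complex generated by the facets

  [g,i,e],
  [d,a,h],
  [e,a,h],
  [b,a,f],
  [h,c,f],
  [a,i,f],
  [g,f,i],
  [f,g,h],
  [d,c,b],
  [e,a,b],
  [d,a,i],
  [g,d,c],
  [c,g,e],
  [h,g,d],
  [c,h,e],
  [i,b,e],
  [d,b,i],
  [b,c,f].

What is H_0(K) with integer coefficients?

H_0 = Z.

Fix the vertex order a < b < c < d < e < f < g < h < i and write every simplex with vertices in increasing order. Then dim K = 2 and the simplices of K are:

  0-simplices (9): a, b, c, d, e, f, g, h, i
  1-simplices (27): ab, ad, ae, af, ah, ai, bc, bd, be, bf, bi, cd, ce, cf, cg, ch, dg, dh, di, eg, eh, ei, fg, fh, fi, gh, gi
  2-simplices (18): abe, abf, adh, adi, aeh, afi, bcd, bcf, bdi, bei, cdg, ceg, ceh, cfh, dgh, egi, fgh, fgi

Hence C_0 ≅ Z^9, C_1 ≅ Z^27, C_2 ≅ Z^18.

Boundary ∂_1: C_1 → C_0 sends each edge [p,q] (with p < q) to q − p. For instance
  ∂af = f − a.
The 9×27 boundary matrix has rank 8 and Smith normal form diag(1,1,1,1,1,1,1,1).

∂_2: C_2 → C_1 acts by ∂[p,q,r] = [q,r] − [p,r] + [p,q]. For instance
  ∂ceg = eg − cg + ce,
  ∂cfh = fh − ch + cf.
The 27×18 boundary matrix has rank 18 and Smith normal form diag(1,1,1,1,1,1,1,1,1,1,1,1,1,1,1,1,1,2).

Reading off H_k = ker ∂_k / im ∂_{k+1}:

  H_0: rank C_0 − rank ∂_1 = 9 − 8 = 1, and the invariant factors of ∂_1 are all 1, so H_0 ≅ Z.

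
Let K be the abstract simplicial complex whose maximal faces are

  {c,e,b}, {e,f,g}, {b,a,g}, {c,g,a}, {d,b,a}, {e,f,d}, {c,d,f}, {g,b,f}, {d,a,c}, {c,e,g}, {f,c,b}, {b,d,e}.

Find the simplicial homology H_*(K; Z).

H_0 ≅ Z,  H_1 ≅ Z/2,  H_2 = 0.

We work with the vertex ordering a < b < c < d < e < f < g. The simplices of K, each written with vertices in increasing order, are:

  0-simplices (7): a, b, c, d, e, f, g
  1-simplices (18): ab, ac, ad, ag, bc, bd, be, bf, bg, cd, ce, cf, cg, de, df, ef, eg, fg
  2-simplices (12): abd, abg, acd, acg, bce, bcf, bde, bfg, cdf, ceg, def, efg

Hence C_0 ≅ Z^7, C_1 ≅ Z^18, C_2 ≅ Z^12.

The boundary map ∂_1: C_1 → C_0 maps an edge to its endpoints' difference, ∂[p,q] = q − p.
The 7×18 boundary matrix has rank 6 and Smith normal form diag(1,1,1,1,1,1).

∂_2: C_2 → C_1 maps a triangle to the signed sum of its edges. For instance
  ∂bfg = fg − bg + bf,
  ∂bce = ce − be + bc.
The resulting 18×12 matrix has rank 12, and its Smith normal form has invariant factors (1,1,1,1,1,1,1,1,1,1,1,2).

From H_k ≅ ker(∂_k) / im(∂_{k+1}) we obtain:

  H_0: rank C_0 − rank ∂_1 = 7 − 6 = 1, and the invariant factors of ∂_1 are all 1, so H_0 = Z.
  H_1: rank ker ∂_1 − rank ∂_2 = (18 − 6) − 12 = 0, and ∂_2 has invariant factor 2 > 1, so H_1 = Z/2.
  H_2: rank ker ∂_2 − rank ∂_3 = (12 − 12) − 0 = 0, and there is no ∂_3, so H_2 = 0.

(K is a triangulation of the real projective plane RP^2.)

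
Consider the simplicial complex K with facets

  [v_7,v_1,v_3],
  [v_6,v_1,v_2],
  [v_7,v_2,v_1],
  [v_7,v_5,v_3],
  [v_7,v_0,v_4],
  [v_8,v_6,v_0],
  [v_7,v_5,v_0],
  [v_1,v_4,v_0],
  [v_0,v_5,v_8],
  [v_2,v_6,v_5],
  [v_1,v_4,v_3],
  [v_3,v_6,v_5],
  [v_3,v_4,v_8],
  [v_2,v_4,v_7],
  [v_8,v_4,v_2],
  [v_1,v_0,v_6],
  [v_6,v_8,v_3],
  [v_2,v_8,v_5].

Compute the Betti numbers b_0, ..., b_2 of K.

We work with the vertex ordering v_0 < v_1 < v_2 < v_3 < v_4 < v_5 < v_6 < v_7 < v_8. The simplices of K, each written with vertices in increasing order, are:

  0-simplices (9): [v_0], [v_1], [v_2], [v_3], [v_4], [v_5], [v_6], [v_7], [v_8]
  1-simplices (27): (27 of them)
  2-simplices (18): (18 of them)

Hence C_0 ≅ Z^9, C_1 ≅ Z^27, C_2 ≅ Z^18.

∂_1: C_1 → C_0 is given by ∂[p,q] = [q] − [p]. For instance
  ∂[v_4,v_7] = [v_7] − [v_4].
This gives a 9×27 integer matrix of rank 8; reducing to Smith normal form yields diagonal entries (1,1,1,1,1,1,1,1).

The boundary map ∂_2: C_2 → C_1 maps a triangle to the signed sum of its edges. For instance
  ∂[v_0,v_5,v_7] = [v_5,v_7] − [v_0,v_7] + [v_0,v_5],
  ∂[v_2,v_4,v_8] = [v_4,v_8] − [v_2,v_8] + [v_2,v_4].
The 27×18 boundary matrix has rank 18 and Smith normal form diag(1,1,1,1,1,1,1,1,1,1,1,1,1,1,1,1,1,2).

From H_k ≅ ker(∂_k) / im(∂_{k+1}) we obtain:

  H_0: rank C_0 − rank ∂_1 = 9 − 8 = 1, and the invariant factors of ∂_1 are all 1, so H_0 = Z.
  H_1: rank ker ∂_1 − rank ∂_2 = (27 − 8) − 18 = 1, and ∂_2 has invariant factor 2 > 1, so H_1 = Z ⊕ Z/2Z.
  H_2: rank ker ∂_2 − rank ∂_3 = (18 − 18) − 0 = 0, and there is no ∂_3, so H_2 = 0.

As a check, the Euler characteristic is 9 − 27 + 18 = 0, which agrees with 1 − 1 + 0 = 0.
(K is a triangulation of the Klein bottle.)

Hence the Betti numbers are b_0 = 1, b_1 = 1, b_2 = 0.

b_0 = 1, b_1 = 1, b_2 = 0.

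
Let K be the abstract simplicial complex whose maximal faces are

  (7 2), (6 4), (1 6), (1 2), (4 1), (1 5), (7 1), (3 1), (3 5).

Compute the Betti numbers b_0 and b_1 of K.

We work with the vertex ordering 1 < 2 < 3 < 4 < 5 < 6 < 7. The simplices of K, each written with vertices in increasing order, are:

  0-simplices (7): [1], [2], [3], [4], [5], [6], [7]
  1-simplices (9): [1,2], [1,3], [1,4], [1,5], [1,6], [1,7], [2,7], [3,5], [4,6]

giving chain groups C_0 ≅ Z^7, C_1 ≅ Z^9.

The boundary map ∂_1: C_1 → C_0 maps an edge to its endpoints' difference, ∂[p,q] = q − p.
The 7×9 boundary matrix has rank 6 and Smith normal form diag(1,1,1,1,1,1).

Now H_k = ker ∂_k / im ∂_{k+1}, so:

  H_0: rank C_0 − rank ∂_1 = 7 − 6 = 1, and the invariant factors of ∂_1 are all 1, so H_0 ≅ Z.
  H_1: rank ker ∂_1 − rank ∂_2 = (9 − 6) − 0 = 3, and there is no ∂_2, so H_1 ≅ Z^3.

Hence the Betti numbers are b_0 = 1, b_1 = 3.

b_0 = 1, b_1 = 3.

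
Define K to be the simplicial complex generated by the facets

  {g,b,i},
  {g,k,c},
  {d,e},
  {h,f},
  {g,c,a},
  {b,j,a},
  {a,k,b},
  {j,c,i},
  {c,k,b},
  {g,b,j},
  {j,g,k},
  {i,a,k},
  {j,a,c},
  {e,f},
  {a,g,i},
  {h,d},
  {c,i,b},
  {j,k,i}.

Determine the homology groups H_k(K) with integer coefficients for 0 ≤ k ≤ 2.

We work with the vertex ordering a < b < c < d < e < f < g < h < i < j < k. The simplices of K, each written with vertices in increasing order, are:

  0-simplices (11): a, b, c, d, e, f, g, h, i, j, k
  1-simplices (25): ab, ac, ag, ai, aj, ak, bc, bg, bi, bj, bk, cg, ci, cj, ck, de, dh, ef, fh, gi, gj, gk, ij, ik, jk
  2-simplices (14): abj, abk, acg, acj, agi, aik, bci, bck, bgi, bgj, cgk, cij, gjk, ijk

Hence C_0 ≅ Z^11, C_1 ≅ Z^25, C_2 ≅ Z^14.

The boundary map ∂_1: C_1 → C_0 sends each edge [p,q] (with p < q) to q − p. For instance
  ∂ag = g − a.
The resulting 11×25 matrix has rank 9, and its Smith normal form has invariant factors (1,1,1,1,1,1,1,1,1).

∂_2: C_2 → C_1 acts by ∂[p,q,r] = [q,r] − [p,r] + [p,q]. For instance
  ∂acg = cg − ag + ac,
  ∂acj = cj − aj + ac.
The 25×14 boundary matrix has rank 13 and Smith normal form diag(1,1,1,1,1,1,1,1,1,1,1,1,1).

Reading off H_k = ker ∂_k / im ∂_{k+1}:

  H_0: rank C_0 − rank ∂_1 = 11 − 9 = 2, and the invariant factors of ∂_1 are all 1, so H_0 ≅ Z^2.
  H_1: rank ker ∂_1 − rank ∂_2 = (25 − 9) − 13 = 3, and the invariant factors of ∂_2 are all 1, so H_1 ≅ Z^3.
  H_2: rank ker ∂_2 − rank ∂_3 = (14 − 13) − 0 = 1, and there is no ∂_3, so H_2 ≅ Z.

(K is a triangulation of the disjoint union of the circle S^1 and the torus T^2.)

H_0 = Z^2,  H_1 = Z^3,  H_2 = Z.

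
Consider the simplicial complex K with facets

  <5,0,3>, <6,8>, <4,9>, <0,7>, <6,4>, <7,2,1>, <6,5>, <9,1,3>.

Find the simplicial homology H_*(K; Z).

H_0 = Z,  H_1 = Z^2,  H_2 = 0.

Order the vertices as 0 < 1 < 2 < 3 < 4 < 5 < 6 < 7 < 8 < 9. Listing each simplex with vertices in this order, K has dimension 2 with simplices:

  0-simplices (10): [0], [1], [2], [3], [4], [5], [6], [7], [8], [9]
  1-simplices (14): [0,3], [0,5], [0,7], [1,2], [1,3], [1,7], [1,9], [2,7], [3,5], [3,9], [4,6], [4,9], [5,6], [6,8]
  2-simplices (3): [0,3,5], [1,2,7], [1,3,9]

giving chain groups C_0 ≅ Z^10, C_1 ≅ Z^14, C_2 ≅ Z^3.

Boundary ∂_1: C_1 → C_0 sends each edge [p,q] (with p < q) to q − p.
This gives a 10×14 integer matrix of rank 9; reducing to Smith normal form yields diagonal entries (1,1,1,1,1,1,1,1,1).

∂_2: C_2 → C_1 sends each 2-simplex [p,q,r] to [q,r] − [p,r] + [p,q]. For instance
  ∂[1,3,9] = [3,9] − [1,9] + [1,3],
  ∂[1,2,7] = [2,7] − [1,7] + [1,2].
As a 14×3 matrix over Z this has rank 3, with invariant factors (1,1,1).

Now H_k = ker ∂_k / im ∂_{k+1}, so:

  H_0: rank C_0 − rank ∂_1 = 10 − 9 = 1, and the invariant factors of ∂_1 are all 1, so H_0 ≅ Z.
  H_1: rank ker ∂_1 − rank ∂_2 = (14 − 9) − 3 = 2, and the invariant factors of ∂_2 are all 1, so H_1 ≅ Z^2.
  H_2: rank ker ∂_2 − rank ∂_3 = (3 − 3) − 0 = 0, and there is no ∂_3, so H_2 ≅ 0.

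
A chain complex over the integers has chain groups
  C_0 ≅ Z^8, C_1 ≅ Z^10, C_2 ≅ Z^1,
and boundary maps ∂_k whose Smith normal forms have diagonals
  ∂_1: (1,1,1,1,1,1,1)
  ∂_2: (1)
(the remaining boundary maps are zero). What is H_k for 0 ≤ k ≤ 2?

H_0: b_0 = 8 − 0 − 7 = 1; torsion from ∂_1 factors > 1: none. So H_0 ≅ Z.
H_1: b_1 = 10 − 7 − 1 = 2; torsion from ∂_2 factors > 1: none. So H_1 ≅ Z^2.
H_2: b_2 = 1 − 1 − 0 = 0; torsion from ∂_3 factors > 1: none. So H_2 ≅ 0.

H_0 ≅ Z,  H_1 ≅ Z^2,  H_2 = 0.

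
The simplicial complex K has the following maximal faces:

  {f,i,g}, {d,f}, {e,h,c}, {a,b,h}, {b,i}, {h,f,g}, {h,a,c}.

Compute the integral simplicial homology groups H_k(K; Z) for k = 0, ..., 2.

H_0 ≅ Z,  H_1 ≅ Z,  H_2 = 0.

K has 9 vertices, 14 edges, 5 triangles.
rank ∂_0 = 0, rank ∂_1 = 8 ⇒ b_0 = 9 − 0 − 8 = 1; all invariant factors of ∂_1 are 1 so no torsion. So H_0 = Z.
rank ∂_1 = 8, rank ∂_2 = 5 ⇒ b_1 = 14 − 8 − 5 = 1; all invariant factors of ∂_2 are 1 so no torsion. So H_1 = Z.
rank ∂_2 = 5, rank ∂_3 = 0 ⇒ b_2 = 5 − 5 − 0 = 0. So H_2 = 0.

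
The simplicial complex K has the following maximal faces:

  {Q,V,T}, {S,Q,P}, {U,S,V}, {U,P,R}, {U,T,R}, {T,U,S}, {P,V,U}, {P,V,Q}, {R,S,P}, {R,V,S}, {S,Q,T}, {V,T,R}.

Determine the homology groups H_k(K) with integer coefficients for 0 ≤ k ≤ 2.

Fix the vertex order P < Q < R < S < T < U < V and write every simplex with vertices in increasing order. Then dim K = 2 and the simplices of K are:

  0-simplices (7): P, Q, R, S, T, U, V
  1-simplices (18): PQ, PR, PS, PU, PV, QS, QT, QV, RS, RT, RU, RV, ST, SU, SV, TU, TV, UV
  2-simplices (12): PQS, PQV, PRS, PRU, PUV, QST, QTV, RSV, RTU, RTV, STU, SUV

Hence C_0 ≅ Z^7, C_1 ≅ Z^18, C_2 ≅ Z^12.

Boundary ∂_1: C_1 → C_0 maps an edge to its endpoints' difference, ∂[p,q] = q − p. For instance
  ∂RV = V − R.
The 7×18 boundary matrix has rank 6 and Smith normal form diag(1,1,1,1,1,1).

Boundary ∂_2: C_2 → C_1 maps a triangle to the signed sum of its edges. For instance
  ∂RTV = TV − RV + RT,
  ∂PQV = QV − PV + PQ.
This gives a 18×12 integer matrix of rank 12; reducing to Smith normal form yields diagonal entries (1,1,1,1,1,1,1,1,1,1,1,2).

Reading off H_k = ker ∂_k / im ∂_{k+1}:

  H_0: rank C_0 − rank ∂_1 = 7 − 6 = 1, and the invariant factors of ∂_1 are all 1, so H_0 = Z.
  H_1: rank ker ∂_1 − rank ∂_2 = (18 − 6) − 12 = 0, and ∂_2 has invariant factor 2 > 1, so H_1 = Z/2.
  H_2: rank ker ∂_2 − rank ∂_3 = (12 − 12) − 0 = 0, and there is no ∂_3, so H_2 = 0.

(K is a triangulation of the real projective plane RP^2.)

H_0 = Z,  H_1 = Z/2,  H_2 = 0.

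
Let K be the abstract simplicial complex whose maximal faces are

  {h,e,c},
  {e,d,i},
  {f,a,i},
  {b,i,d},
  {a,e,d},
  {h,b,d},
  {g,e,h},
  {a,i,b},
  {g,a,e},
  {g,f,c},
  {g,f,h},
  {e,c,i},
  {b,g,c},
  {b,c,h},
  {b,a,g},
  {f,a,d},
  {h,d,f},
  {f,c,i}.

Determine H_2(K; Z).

We work with the vertex ordering a < b < c < d < e < f < g < h < i. The simplices of K, each written with vertices in increasing order, are:

  0-simplices (9): a, b, c, d, e, f, g, h, i
  1-simplices (27): ab, ad, ae, af, ag, ai, bc, bd, bg, bh, bi, ce, cf, cg, ch, ci, de, df, dh, di, eg, eh, ei, fg, fh, fi, gh
  2-simplices (18): abg, abi, ade, adf, aeg, afi, bcg, bch, bdh, bdi, ceh, cei, cfg, cfi, dei, dfh, egh, fgh

so the chain groups are C_0 ≅ Z^9, C_1 ≅ Z^27, C_2 ≅ Z^18.

∂_1: C_1 → C_0 sends each edge [p,q] (with p < q) to q − p. For instance
  ∂bg = g − b.
This gives a 9×27 integer matrix of rank 8; reducing to Smith normal form yields diagonal entries (1,1,1,1,1,1,1,1).

The boundary map ∂_2: C_2 → C_1 maps a triangle to the signed sum of its edges. For instance
  ∂bch = ch − bh + bc,
  ∂ceh = eh − ch + ce.
The resulting 27×18 matrix has rank 18, and its Smith normal form has invariant factors (1,1,1,1,1,1,1,1,1,1,1,1,1,1,1,1,1,2).

Now H_k = ker ∂_k / im ∂_{k+1}, so:

  H_2: rank ker ∂_2 − rank ∂_3 = (18 − 18) − 0 = 0, and there is no ∂_3, so H_2 ≅ 0.

H_2 = 0.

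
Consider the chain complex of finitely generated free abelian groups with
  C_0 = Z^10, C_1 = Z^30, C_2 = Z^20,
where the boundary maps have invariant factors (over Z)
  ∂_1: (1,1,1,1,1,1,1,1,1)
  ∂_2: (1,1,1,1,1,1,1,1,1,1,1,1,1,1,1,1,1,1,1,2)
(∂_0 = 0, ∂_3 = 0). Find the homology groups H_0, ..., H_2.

H_0 = Z,  H_1 = Z ⊕ Z/2Z,  H_2 = 0.

H_0: b_0 = 10 − 0 − 9 = 1; torsion from ∂_1 factors > 1: none. So H_0 = Z.
H_1: b_1 = 30 − 9 − 20 = 1; torsion from ∂_2 factors > 1: [2]. So H_1 = Z ⊕ Z/2Z.
H_2: b_2 = 20 − 20 − 0 = 0; torsion from ∂_3 factors > 1: none. So H_2 = 0.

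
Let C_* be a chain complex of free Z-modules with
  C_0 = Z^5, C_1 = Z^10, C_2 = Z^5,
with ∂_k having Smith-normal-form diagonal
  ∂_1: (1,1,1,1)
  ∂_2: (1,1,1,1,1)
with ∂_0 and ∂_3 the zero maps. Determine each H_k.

H_0: b_0 = 5 − 0 − 4 = 1; torsion from ∂_1 factors > 1: none. So H_0 = Z.
H_1: b_1 = 10 − 4 − 5 = 1; torsion from ∂_2 factors > 1: none. So H_1 = Z.
H_2: b_2 = 5 − 5 − 0 = 0; torsion from ∂_3 factors > 1: none. So H_2 = 0.

H_0 = Z,  H_1 = Z,  H_2 = 0.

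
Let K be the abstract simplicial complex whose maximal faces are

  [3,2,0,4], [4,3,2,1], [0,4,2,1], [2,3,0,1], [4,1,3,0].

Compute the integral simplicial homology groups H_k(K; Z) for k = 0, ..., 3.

H_0 ≅ Z,  H_1 = 0,  H_2 = 0,  H_3 ≅ Z.

We work with the vertex ordering 0 < 1 < 2 < 3 < 4. The simplices of K, each written with vertices in increasing order, are:

  0-simplices (5): [0], [1], [2], [3], [4]
  1-simplices (10): [0,1], [0,2], [0,3], [0,4], [1,2], [1,3], [1,4], [2,3], [2,4], [3,4]
  2-simplices (10): [0,1,2], [0,1,3], [0,1,4], [0,2,3], [0,2,4], [0,3,4], [1,2,3], [1,2,4], [1,3,4], [2,3,4]
  3-simplices (5): [0,1,2,3], [0,1,2,4], [0,1,3,4], [0,2,3,4], [1,2,3,4]

giving chain groups C_0 ≅ Z^5, C_1 ≅ Z^10, C_2 ≅ Z^10, C_3 ≅ Z^5.

The boundary map ∂_1: C_1 → C_0 sends each edge [p,q] (with p < q) to q − p.
The 5×10 boundary matrix has rank 4 and Smith normal form diag(1,1,1,1).

∂_2: C_2 → C_1 acts by ∂[p,q,r] = [q,r] − [p,r] + [p,q]. For instance
  ∂[0,2,3] = [2,3] − [0,3] + [0,2],
  ∂[0,1,4] = [1,4] − [0,4] + [0,1].
As a 10×10 matrix over Z this has rank 6, with invariant factors (1,1,1,1,1,1).

Boundary ∂_3: C_3 → C_2 sends each 3-simplex σ to the alternating sum Σ_i (−1)^i (σ with its i-th vertex removed). For instance
  ∂[0,1,2,3] = [1,2,3] − [0,2,3] + [0,1,3] − [0,1,2],
  ∂[1,2,3,4] = [2,3,4] − [1,3,4] + [1,2,4] − [1,2,3].
As a 10×5 matrix over Z this has rank 4, with invariant factors (1,1,1,1).

Computing H_k = (kernel of ∂_k) / (image of ∂_{k+1}):

  H_0: rank C_0 − rank ∂_1 = 5 − 4 = 1, and the invariant factors of ∂_1 are all 1, so H_0 ≅ Z.
  H_1: rank ker ∂_1 − rank ∂_2 = (10 − 4) − 6 = 0, and the invariant factors of ∂_2 are all 1, so H_1 ≅ 0.
  H_2: rank ker ∂_2 − rank ∂_3 = (10 − 6) − 4 = 0, and the invariant factors of ∂_3 are all 1, so H_2 ≅ 0.
  H_3: rank ker ∂_3 − rank ∂_4 = (5 − 4) − 0 = 1, and there is no ∂_4, so H_3 ≅ Z.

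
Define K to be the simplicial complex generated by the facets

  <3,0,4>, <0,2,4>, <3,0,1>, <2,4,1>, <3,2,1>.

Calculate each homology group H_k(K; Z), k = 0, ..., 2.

H_0 = Z,  H_1 = Z,  H_2 = 0.

We work with the vertex ordering 0 < 1 < 2 < 3 < 4. The simplices of K, each written with vertices in increasing order, are:

  0-simplices (5): [0], [1], [2], [3], [4]
  1-simplices (10): [0,1], [0,2], [0,3], [0,4], [1,2], [1,3], [1,4], [2,3], [2,4], [3,4]
  2-simplices (5): [0,1,3], [0,2,4], [0,3,4], [1,2,3], [1,2,4]

giving chain groups C_0 ≅ Z^5, C_1 ≅ Z^10, C_2 ≅ Z^5.

∂_1: C_1 → C_0 maps an edge to its endpoints' difference, ∂[p,q] = q − p. For instance
  ∂[2,4] = [4] − [2].
As a 5×10 matrix over Z this has rank 4, with invariant factors (1,1,1,1).

∂_2: C_2 → C_1 sends each 2-simplex [p,q,r] to [q,r] − [p,r] + [p,q]. For instance
  ∂[0,3,4] = [3,4] − [0,4] + [0,3],
  ∂[1,2,3] = [2,3] − [1,3] + [1,2].
The resulting 10×5 matrix has rank 5, and its Smith normal form has invariant factors (1,1,1,1,1).

Now H_k = ker ∂_k / im ∂_{k+1}, so:

  H_0: rank C_0 − rank ∂_1 = 5 − 4 = 1, and the invariant factors of ∂_1 are all 1, so H_0 = Z.
  H_1: rank ker ∂_1 − rank ∂_2 = (10 − 4) − 5 = 1, and the invariant factors of ∂_2 are all 1, so H_1 = Z.
  H_2: rank ker ∂_2 − rank ∂_3 = (5 − 5) − 0 = 0, and there is no ∂_3, so H_2 = 0.

(K is a triangulation of the Möbius band.)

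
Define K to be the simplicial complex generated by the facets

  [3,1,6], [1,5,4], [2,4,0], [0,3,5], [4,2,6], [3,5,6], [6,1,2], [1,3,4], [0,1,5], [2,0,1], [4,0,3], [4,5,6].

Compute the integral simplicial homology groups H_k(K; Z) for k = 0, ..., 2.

We work with the vertex ordering 0 < 1 < 2 < 3 < 4 < 5 < 6. The simplices of K, each written with vertices in increasing order, are:

  0-simplices (7): [0], [1], [2], [3], [4], [5], [6]
  1-simplices (18): [0,1], [0,2], [0,3], [0,4], [0,5], [1,2], [1,3], [1,4], [1,5], [1,6], [2,4], [2,6], [3,4], [3,5], [3,6], [4,5], [4,6], [5,6]
  2-simplices (12): [0,1,2], [0,1,5], [0,2,4], [0,3,4], [0,3,5], [1,2,6], [1,3,4], [1,3,6], [1,4,5], [2,4,6], [3,5,6], [4,5,6]

so the chain groups are C_0 ≅ Z^7, C_1 ≅ Z^18, C_2 ≅ Z^12.

∂_1: C_1 → C_0 maps an edge to its endpoints' difference, ∂[p,q] = q − p.
The resulting 7×18 matrix has rank 6, and its Smith normal form has invariant factors (1,1,1,1,1,1).

Boundary ∂_2: C_2 → C_1 maps a triangle to the signed sum of its edges. For instance
  ∂[1,3,4] = [3,4] − [1,4] + [1,3],
  ∂[4,5,6] = [5,6] − [4,6] + [4,5].
The resulting 18×12 matrix has rank 12, and its Smith normal form has invariant factors (1,1,1,1,1,1,1,1,1,1,1,2).

Computing H_k = (kernel of ∂_k) / (image of ∂_{k+1}):

  H_0: rank C_0 − rank ∂_1 = 7 − 6 = 1, and the invariant factors of ∂_1 are all 1, so H_0 = Z.
  H_1: rank ker ∂_1 − rank ∂_2 = (18 − 6) − 12 = 0, and ∂_2 has invariant factor 2 > 1, so H_1 = Z/2.
  H_2: rank ker ∂_2 − rank ∂_3 = (12 − 12) − 0 = 0, and there is no ∂_3, so H_2 = 0.

H_0 = Z,  H_1 = Z/2,  H_2 = 0.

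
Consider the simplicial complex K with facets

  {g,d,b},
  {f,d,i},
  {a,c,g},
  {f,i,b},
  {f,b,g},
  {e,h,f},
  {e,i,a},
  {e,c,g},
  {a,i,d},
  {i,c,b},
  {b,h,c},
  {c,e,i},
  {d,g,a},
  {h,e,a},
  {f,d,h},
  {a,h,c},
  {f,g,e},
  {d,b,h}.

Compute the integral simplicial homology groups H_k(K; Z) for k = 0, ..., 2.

Order the vertices as a < b < c < d < e < f < g < h < i. Listing each simplex with vertices in this order, K has dimension 2 with simplices:

  0-simplices (9): a, b, c, d, e, f, g, h, i
  1-simplices (27): ac, ad, ae, ag, ah, ai, bc, bd, bf, bg, bh, bi, ce, cg, ch, ci, df, dg, dh, di, ef, eg, eh, ei, fg, fh, fi
  2-simplices (18): acg, ach, adg, adi, aeh, aei, bch, bci, bdg, bdh, bfg, bfi, ceg, cei, dfh, dfi, efg, efh

so the chain groups are C_0 ≅ Z^9, C_1 ≅ Z^27, C_2 ≅ Z^18.

The boundary map ∂_1: C_1 → C_0 is given by ∂[p,q] = [q] − [p].
The 9×27 boundary matrix has rank 8 and Smith normal form diag(1,1,1,1,1,1,1,1).

The boundary map ∂_2: C_2 → C_1 maps a triangle to the signed sum of its edges. For instance
  ∂cei = ei − ci + ce,
  ∂efh = fh − eh + ef.
The 27×18 boundary matrix has rank 18 and Smith normal form diag(1,1,1,1,1,1,1,1,1,1,1,1,1,1,1,1,1,2).

Reading off H_k = ker ∂_k / im ∂_{k+1}:

  H_0: rank C_0 − rank ∂_1 = 9 − 8 = 1, and the invariant factors of ∂_1 are all 1, so H_0 = Z.
  H_1: rank ker ∂_1 − rank ∂_2 = (27 − 8) − 18 = 1, and ∂_2 has invariant factor 2 > 1, so H_1 = Z ⊕ Z/2.
  H_2: rank ker ∂_2 − rank ∂_3 = (18 − 18) − 0 = 0, and there is no ∂_3, so H_2 = 0.

As a check, the Euler characteristic is 9 − 27 + 18 = 0, which agrees with 1 − 1 + 0 = 0.

H_0 = Z,  H_1 = Z ⊕ Z/2,  H_2 = 0.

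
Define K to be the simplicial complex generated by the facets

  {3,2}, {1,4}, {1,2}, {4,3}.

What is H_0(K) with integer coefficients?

H_0 ≅ Z.

Take the total order 1 < 2 < 3 < 4 on the vertex set. Then K (dimension 1) consists of the simplices:

  0-simplices (4): [1], [2], [3], [4]
  1-simplices (4): [1,2], [1,4], [2,3], [3,4]

Hence C_0 ≅ Z^4, C_1 ≅ Z^4.

∂_1: C_1 → C_0 sends each edge [p,q] (with p < q) to q − p.
This gives a 4×4 integer matrix of rank 3; reducing to Smith normal form yields diagonal entries (1,1,1).

Reading off H_k = ker ∂_k / im ∂_{k+1}:

  H_0: rank C_0 − rank ∂_1 = 4 − 3 = 1, and the invariant factors of ∂_1 are all 1, so H_0 ≅ Z.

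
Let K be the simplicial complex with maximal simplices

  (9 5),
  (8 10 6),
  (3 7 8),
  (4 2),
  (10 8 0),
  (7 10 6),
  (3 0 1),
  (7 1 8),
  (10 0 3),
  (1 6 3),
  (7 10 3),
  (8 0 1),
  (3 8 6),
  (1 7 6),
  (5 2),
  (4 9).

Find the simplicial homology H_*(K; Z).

H_0 ≅ Z^2,  H_1 ≅ Z ⊕ Z/2,  H_2 = 0.

We work with the vertex ordering 0 < 1 < 2 < 3 < 4 < 5 < 6 < 7 < 8 < 9 < 10. The simplices of K, each written with vertices in increasing order, are:

  0-simplices (11): [0], [1], [2], [3], [4], [5], [6], [7], [8], [9], [10]
  1-simplices (22): [0,1], [0,3], [0,8], [0,10], [1,3], [1,6], [1,7], [1,8], [2,4], [2,5], [3,6], [3,7], [3,8], [3,10], [4,9], [5,9], [6,7], [6,8], [6,10], [7,8], [7,10], [8,10]
  2-simplices (12): [0,1,3], [0,1,8], [0,3,10], [0,8,10], [1,3,6], [1,6,7], [1,7,8], [3,6,8], [3,7,8], [3,7,10], [6,7,10], [6,8,10]

so the chain groups are C_0 ≅ Z^11, C_1 ≅ Z^22, C_2 ≅ Z^12.

The boundary map ∂_1: C_1 → C_0 sends each edge [p,q] (with p < q) to q − p. For instance
  ∂[2,5] = [5] − [2].
The resulting 11×22 matrix has rank 9, and its Smith normal form has invariant factors (1,1,1,1,1,1,1,1,1).

The boundary map ∂_2: C_2 → C_1 sends each 2-simplex [p,q,r] to [q,r] − [p,r] + [p,q]. For instance
  ∂[1,7,8] = [7,8] − [1,8] + [1,7],
  ∂[0,1,8] = [1,8] − [0,8] + [0,1].
The 22×12 boundary matrix has rank 12 and Smith normal form diag(1,1,1,1,1,1,1,1,1,1,1,2).

Now H_k = ker ∂_k / im ∂_{k+1}, so:

  H_0: rank C_0 − rank ∂_1 = 11 − 9 = 2, and the invariant factors of ∂_1 are all 1, so H_0 ≅ Z^2.
  H_1: rank ker ∂_1 − rank ∂_2 = (22 − 9) − 12 = 1, and ∂_2 has invariant factor 2 > 1, so H_1 ≅ Z ⊕ Z/2.
  H_2: rank ker ∂_2 − rank ∂_3 = (12 − 12) − 0 = 0, and there is no ∂_3, so H_2 ≅ 0.

(K is a triangulation of the disjoint union of the real projective plane RP^2 and the circle S^1.)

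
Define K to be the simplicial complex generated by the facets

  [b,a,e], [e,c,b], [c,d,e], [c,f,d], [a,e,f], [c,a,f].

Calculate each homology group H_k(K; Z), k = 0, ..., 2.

H_0 = Z,  H_1 = Z,  H_2 = 0.

Take the total order a < b < c < d < e < f on the vertex set. Then K (dimension 2) consists of the simplices:

  0-simplices (6): a, b, c, d, e, f
  1-simplices (12): ab, ac, ae, af, bc, be, cd, ce, cf, de, df, ef
  2-simplices (6): abe, acf, aef, bce, cde, cdf

Hence C_0 ≅ Z^6, C_1 ≅ Z^12, C_2 ≅ Z^6.

Boundary ∂_1: C_1 → C_0 is given by ∂[p,q] = [q] − [p]. For instance
  ∂ef = f − e.
The resulting 6×12 matrix has rank 5, and its Smith normal form has invariant factors (1,1,1,1,1).

∂_2: C_2 → C_1 maps a triangle to the signed sum of its edges. For instance
  ∂cde = de − ce + cd,
  ∂acf = cf − af + ac.
The 12×6 boundary matrix has rank 6 and Smith normal form diag(1,1,1,1,1,1).

Now H_k = ker ∂_k / im ∂_{k+1}, so:

  H_0: rank C_0 − rank ∂_1 = 6 − 5 = 1, and the invariant factors of ∂_1 are all 1, so H_0 ≅ Z.
  H_1: rank ker ∂_1 − rank ∂_2 = (12 − 5) − 6 = 1, and the invariant factors of ∂_2 are all 1, so H_1 ≅ Z.
  H_2: rank ker ∂_2 − rank ∂_3 = (6 − 6) − 0 = 0, and there is no ∂_3, so H_2 ≅ 0.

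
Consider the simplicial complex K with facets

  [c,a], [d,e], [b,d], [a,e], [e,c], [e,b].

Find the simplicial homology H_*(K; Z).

H_0 = Z,  H_1 = Z^2.

Take the total order a < b < c < d < e on the vertex set. Then K (dimension 1) consists of the simplices:

  0-simplices (5): a, b, c, d, e
  1-simplices (6): ac, ae, bd, be, ce, de

Hence C_0 ≅ Z^5, C_1 ≅ Z^6.

The boundary map ∂_1: C_1 → C_0 maps an edge to its endpoints' difference, ∂[p,q] = q − p. For instance
  ∂ae = e − a.
This gives a 5×6 integer matrix of rank 4; reducing to Smith normal form yields diagonal entries (1,1,1,1).

From H_k ≅ ker(∂_k) / im(∂_{k+1}) we obtain:

  H_0: rank C_0 − rank ∂_1 = 5 − 4 = 1, and the invariant factors of ∂_1 are all 1, so H_0 = Z.
  H_1: rank ker ∂_1 − rank ∂_2 = (6 − 4) − 0 = 2, and there is no ∂_2, so H_1 = Z^2.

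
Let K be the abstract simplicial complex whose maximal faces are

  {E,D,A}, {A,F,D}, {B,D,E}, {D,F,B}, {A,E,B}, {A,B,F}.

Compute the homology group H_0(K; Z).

H_0 = Z.

Fix the vertex order A < B < D < E < F and write every simplex with vertices in increasing order. Then dim K = 2 and the simplices of K are:

  0-simplices (5): A, B, D, E, F
  1-simplices (9): AB, AD, AE, AF, BD, BE, BF, DE, DF
  2-simplices (6): ABE, ABF, ADE, ADF, BDE, BDF

so the chain groups are C_0 ≅ Z^5, C_1 ≅ Z^9, C_2 ≅ Z^6.

∂_1: C_1 → C_0 maps an edge to its endpoints' difference, ∂[p,q] = q − p. For instance
  ∂BF = F − B.
The resulting 5×9 matrix has rank 4, and its Smith normal form has invariant factors (1,1,1,1).

Boundary ∂_2: C_2 → C_1 acts by ∂[p,q,r] = [q,r] − [p,r] + [p,q]. For instance
  ∂ADF = DF − AF + AD,
  ∂ABE = BE − AE + AB.
The 9×6 boundary matrix has rank 5 and Smith normal form diag(1,1,1,1,1).

From H_k ≅ ker(∂_k) / im(∂_{k+1}) we obtain:

  H_0: rank C_0 − rank ∂_1 = 5 − 4 = 1, and the invariant factors of ∂_1 are all 1, so H_0 = Z.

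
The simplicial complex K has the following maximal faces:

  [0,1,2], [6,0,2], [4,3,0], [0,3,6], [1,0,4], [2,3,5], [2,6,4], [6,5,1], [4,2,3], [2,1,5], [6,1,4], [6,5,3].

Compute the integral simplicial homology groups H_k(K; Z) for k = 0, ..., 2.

Take the total order 0 < 1 < 2 < 3 < 4 < 5 < 6 on the vertex set. Then K (dimension 2) consists of the simplices:

  0-simplices (7): [0], [1], [2], [3], [4], [5], [6]
  1-simplices (18): [0,1], [0,2], [0,3], [0,4], [0,6], [1,2], [1,4], [1,5], [1,6], [2,3], [2,4], [2,5], [2,6], [3,4], [3,5], [3,6], [4,6], [5,6]
  2-simplices (12): [0,1,2], [0,1,4], [0,2,6], [0,3,4], [0,3,6], [1,2,5], [1,4,6], [1,5,6], [2,3,4], [2,3,5], [2,4,6], [3,5,6]

so the chain groups are C_0 ≅ Z^7, C_1 ≅ Z^18, C_2 ≅ Z^12.

The boundary map ∂_1: C_1 → C_0 sends each edge [p,q] (with p < q) to q − p.
The resulting 7×18 matrix has rank 6, and its Smith normal form has invariant factors (1,1,1,1,1,1).

The boundary map ∂_2: C_2 → C_1 sends each 2-simplex [p,q,r] to [q,r] − [p,r] + [p,q]. For instance
  ∂[0,2,6] = [2,6] − [0,6] + [0,2],
  ∂[3,5,6] = [5,6] − [3,6] + [3,5].
As a 18×12 matrix over Z this has rank 12, with invariant factors (1,1,1,1,1,1,1,1,1,1,1,2).

From H_k ≅ ker(∂_k) / im(∂_{k+1}) we obtain:

  H_0: rank C_0 − rank ∂_1 = 7 − 6 = 1, and the invariant factors of ∂_1 are all 1, so H_0 = Z.
  H_1: rank ker ∂_1 − rank ∂_2 = (18 − 6) − 12 = 0, and ∂_2 has invariant factor 2 > 1, so H_1 = Z/2.
  H_2: rank ker ∂_2 − rank ∂_3 = (12 − 12) − 0 = 0, and there is no ∂_3, so H_2 = 0.

(K is a triangulation of the real projective plane RP^2.)

H_0 ≅ Z,  H_1 ≅ Z/2,  H_2 = 0.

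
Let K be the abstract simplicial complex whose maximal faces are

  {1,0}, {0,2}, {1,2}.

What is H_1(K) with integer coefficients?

H_1 ≅ Z.

Order the vertices as 0 < 1 < 2. Listing each simplex with vertices in this order, K has dimension 1 with simplices:

  0-simplices (3): [0], [1], [2]
  1-simplices (3): [0,1], [0,2], [1,2]

Hence C_0 ≅ Z^3, C_1 ≅ Z^3.

Boundary ∂_1: C_1 → C_0 is given by ∂[p,q] = [q] − [p]. For instance
  ∂[0,2] = [2] − [0].
The 3×3 boundary matrix has rank 2 and Smith normal form diag(1,1).

Computing H_k = (kernel of ∂_k) / (image of ∂_{k+1}):

  H_1: rank ker ∂_1 − rank ∂_2 = (3 − 2) − 0 = 1, and there is no ∂_2, so H_1 ≅ Z.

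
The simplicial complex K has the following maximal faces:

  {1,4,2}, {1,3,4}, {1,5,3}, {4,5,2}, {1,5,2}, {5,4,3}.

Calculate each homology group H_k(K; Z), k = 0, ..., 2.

H_0 ≅ Z,  H_1 = 0,  H_2 ≅ Z.

Order the vertices as 1 < 2 < 3 < 4 < 5. Listing each simplex with vertices in this order, K has dimension 2 with simplices:

  0-simplices (5): [1], [2], [3], [4], [5]
  1-simplices (9): [1,2], [1,3], [1,4], [1,5], [2,4], [2,5], [3,4], [3,5], [4,5]
  2-simplices (6): [1,2,4], [1,2,5], [1,3,4], [1,3,5], [2,4,5], [3,4,5]

giving chain groups C_0 ≅ Z^5, C_1 ≅ Z^9, C_2 ≅ Z^6.

∂_1: C_1 → C_0 sends each edge [p,q] (with p < q) to q − p. For instance
  ∂[1,2] = [2] − [1].
This gives a 5×9 integer matrix of rank 4; reducing to Smith normal form yields diagonal entries (1,1,1,1).

The boundary map ∂_2: C_2 → C_1 maps a triangle to the signed sum of its edges. For instance
  ∂[1,3,4] = [3,4] − [1,4] + [1,3],
  ∂[1,2,5] = [2,5] − [1,5] + [1,2].
As a 9×6 matrix over Z this has rank 5, with invariant factors (1,1,1,1,1).

Computing H_k = (kernel of ∂_k) / (image of ∂_{k+1}):

  H_0: rank C_0 − rank ∂_1 = 5 − 4 = 1, and the invariant factors of ∂_1 are all 1, so H_0 = Z.
  H_1: rank ker ∂_1 − rank ∂_2 = (9 − 4) − 5 = 0, and the invariant factors of ∂_2 are all 1, so H_1 = 0.
  H_2: rank ker ∂_2 − rank ∂_3 = (6 − 5) − 0 = 1, and there is no ∂_3, so H_2 = Z.

(K is a triangulation of the 2-sphere S^2.)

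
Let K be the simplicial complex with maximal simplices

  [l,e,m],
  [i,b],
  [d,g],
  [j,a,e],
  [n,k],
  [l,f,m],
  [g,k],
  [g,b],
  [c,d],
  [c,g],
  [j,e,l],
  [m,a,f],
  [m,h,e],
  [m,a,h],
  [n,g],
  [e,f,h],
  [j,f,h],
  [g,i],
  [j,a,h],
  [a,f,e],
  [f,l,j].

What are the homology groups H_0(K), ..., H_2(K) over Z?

We work with the vertex ordering a < b < c < d < e < f < g < h < i < j < k < l < m < n. The simplices of K, each written with vertices in increasing order, are:

  0-simplices (14): a, b, c, d, e, f, g, h, i, j, k, l, m, n
  1-simplices (27): ae, af, ah, aj, am, bg, bi, cd, cg, dg, ef, eh, ej, el, em, fh, fj, fl, fm, gi, gk, gn, hj, hm, jl, kn, lm
  2-simplices (12): aef, aej, afm, ahj, ahm, efh, ehm, ejl, elm, fhj, fjl, flm

so the chain groups are C_0 ≅ Z^14, C_1 ≅ Z^27, C_2 ≅ Z^12.

∂_1: C_1 → C_0 is given by ∂[p,q] = [q] − [p]. For instance
  ∂fh = h − f.
The 14×27 boundary matrix has rank 12 and Smith normal form diag(1,1,1,1,1,1,1,1,1,1,1,1).

Boundary ∂_2: C_2 → C_1 acts by ∂[p,q,r] = [q,r] − [p,r] + [p,q]. For instance
  ∂flm = lm − fm + fl,
  ∂aef = ef − af + ae.
As a 27×12 matrix over Z this has rank 12, with invariant factors (1,1,1,1,1,1,1,1,1,1,1,2).

Now H_k = ker ∂_k / im ∂_{k+1}, so:

  H_0: rank C_0 − rank ∂_1 = 14 − 12 = 2, and the invariant factors of ∂_1 are all 1, so H_0 = Z^2.
  H_1: rank ker ∂_1 − rank ∂_2 = (27 − 12) − 12 = 3, and ∂_2 has invariant factor 2 > 1, so H_1 = Z^3 ⊕ Z/2Z.
  H_2: rank ker ∂_2 − rank ∂_3 = (12 − 12) − 0 = 0, and there is no ∂_3, so H_2 = 0.

As a check, the Euler characteristic is 14 − 27 + 12 = -1, which agrees with 2 − 3 + 0 = -1.
(K is a triangulation of the disjoint union of the real projective plane RP^2 and a wedge of 3 circles.)

H_0 = Z^2,  H_1 = Z^3 ⊕ Z/2Z,  H_2 = 0.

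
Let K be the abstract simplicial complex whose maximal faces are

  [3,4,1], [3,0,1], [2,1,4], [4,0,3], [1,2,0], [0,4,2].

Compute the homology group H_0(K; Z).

K has 5 vertices, 9 edges, 6 triangles.
rank ∂_0 = 0, rank ∂_1 = 4 ⇒ b_0 = 5 − 0 − 4 = 1; all invariant factors of ∂_1 are 1 so no torsion. So H_0 = Z.

H_0 ≅ Z.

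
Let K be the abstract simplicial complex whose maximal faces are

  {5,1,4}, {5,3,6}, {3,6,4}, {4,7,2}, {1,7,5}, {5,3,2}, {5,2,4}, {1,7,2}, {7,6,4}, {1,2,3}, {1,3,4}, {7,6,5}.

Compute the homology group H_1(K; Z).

H_1 ≅ Z/2.

Order the vertices as 1 < 2 < 3 < 4 < 5 < 6 < 7. Listing each simplex with vertices in this order, K has dimension 2 with simplices:

  0-simplices (7): [1], [2], [3], [4], [5], [6], [7]
  1-simplices (18): [1,2], [1,3], [1,4], [1,5], [1,7], [2,3], [2,4], [2,5], [2,7], [3,4], [3,5], [3,6], [4,5], [4,6], [4,7], [5,6], [5,7], [6,7]
  2-simplices (12): [1,2,3], [1,2,7], [1,3,4], [1,4,5], [1,5,7], [2,3,5], [2,4,5], [2,4,7], [3,4,6], [3,5,6], [4,6,7], [5,6,7]

giving chain groups C_0 ≅ Z^7, C_1 ≅ Z^18, C_2 ≅ Z^12.

The boundary map ∂_1: C_1 → C_0 sends each edge [p,q] (with p < q) to q − p. For instance
  ∂[3,4] = [4] − [3].
As a 7×18 matrix over Z this has rank 6, with invariant factors (1,1,1,1,1,1).

The boundary map ∂_2: C_2 → C_1 sends each 2-simplex [p,q,r] to [q,r] − [p,r] + [p,q]. For instance
  ∂[1,5,7] = [5,7] − [1,7] + [1,5],
  ∂[1,2,3] = [2,3] − [1,3] + [1,2].
The 18×12 boundary matrix has rank 12 and Smith normal form diag(1,1,1,1,1,1,1,1,1,1,1,2).

Now H_k = ker ∂_k / im ∂_{k+1}, so:

  H_1: rank ker ∂_1 − rank ∂_2 = (18 − 6) − 12 = 0, and ∂_2 has invariant factor 2 > 1, so H_1 ≅ Z/2.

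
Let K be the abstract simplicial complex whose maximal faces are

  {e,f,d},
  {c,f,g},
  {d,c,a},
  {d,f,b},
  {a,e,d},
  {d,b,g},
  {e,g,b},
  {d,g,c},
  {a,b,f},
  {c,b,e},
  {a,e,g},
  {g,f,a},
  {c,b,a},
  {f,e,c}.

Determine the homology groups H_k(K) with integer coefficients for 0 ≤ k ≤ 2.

H_0 ≅ Z,  H_1 ≅ Z^2,  H_2 ≅ Z.

K has 7 vertices, 21 edges, 14 triangles.
rank ∂_0 = 0, rank ∂_1 = 6 ⇒ b_0 = 7 − 0 − 6 = 1; all invariant factors of ∂_1 are 1 so no torsion. So H_0 = Z.
rank ∂_1 = 6, rank ∂_2 = 13 ⇒ b_1 = 21 − 6 − 13 = 2; all invariant factors of ∂_2 are 1 so no torsion. So H_1 = Z^2.
rank ∂_2 = 13, rank ∂_3 = 0 ⇒ b_2 = 14 − 13 − 0 = 1. So H_2 = Z.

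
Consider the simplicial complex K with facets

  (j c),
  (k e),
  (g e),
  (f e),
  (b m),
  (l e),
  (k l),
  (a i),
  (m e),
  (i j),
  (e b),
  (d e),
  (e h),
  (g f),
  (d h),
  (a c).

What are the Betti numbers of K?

b_0 = 2, b_1 = 5.

Fix the vertex order a < b < c < d < e < f < g < h < i < j < k < l < m and write every simplex with vertices in increasing order. Then dim K = 1 and the simplices of K are:

  0-simplices (13): a, b, c, d, e, f, g, h, i, j, k, l, m
  1-simplices (16): ac, ai, be, bm, cj, de, dh, ef, eg, eh, ek, el, em, fg, ij, kl

giving chain groups C_0 ≅ Z^13, C_1 ≅ Z^16.

Boundary ∂_1: C_1 → C_0 is given by ∂[p,q] = [q] − [p].
This gives a 13×16 integer matrix of rank 11; reducing to Smith normal form yields diagonal entries (1,1,1,1,1,1,1,1,1,1,1).

From H_k ≅ ker(∂_k) / im(∂_{k+1}) we obtain:

  H_0: rank C_0 − rank ∂_1 = 13 − 11 = 2, and the invariant factors of ∂_1 are all 1, so H_0 = Z^2.
  H_1: rank ker ∂_1 − rank ∂_2 = (16 − 11) − 0 = 5, and there is no ∂_2, so H_1 = Z^5.

As a check, the Euler characteristic is 13 − 16 = -3, which agrees with 2 − 5 = -3.

Hence the Betti numbers are b_0 = 2, b_1 = 5.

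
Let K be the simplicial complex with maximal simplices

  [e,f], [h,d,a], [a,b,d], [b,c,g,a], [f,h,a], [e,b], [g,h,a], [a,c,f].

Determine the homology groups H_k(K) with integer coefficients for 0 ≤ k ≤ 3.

K has 8 vertices, 16 edges, 9 triangles, 1 3-simplex.
rank ∂_0 = 0, rank ∂_1 = 7 ⇒ b_0 = 8 − 0 − 7 = 1; all invariant factors of ∂_1 are 1 so no torsion. So H_0 ≅ Z.
rank ∂_1 = 7, rank ∂_2 = 8 ⇒ b_1 = 16 − 7 − 8 = 1; all invariant factors of ∂_2 are 1 so no torsion. So H_1 ≅ Z.
rank ∂_2 = 8, rank ∂_3 = 1 ⇒ b_2 = 9 − 8 − 1 = 0; all invariant factors of ∂_3 are 1 so no torsion. So H_2 ≅ 0.
rank ∂_3 = 1, rank ∂_4 = 0 ⇒ b_3 = 1 − 1 − 0 = 0. So H_3 ≅ 0.

H_0 = Z,  H_1 = Z,  H_2 = 0,  H_3 = 0.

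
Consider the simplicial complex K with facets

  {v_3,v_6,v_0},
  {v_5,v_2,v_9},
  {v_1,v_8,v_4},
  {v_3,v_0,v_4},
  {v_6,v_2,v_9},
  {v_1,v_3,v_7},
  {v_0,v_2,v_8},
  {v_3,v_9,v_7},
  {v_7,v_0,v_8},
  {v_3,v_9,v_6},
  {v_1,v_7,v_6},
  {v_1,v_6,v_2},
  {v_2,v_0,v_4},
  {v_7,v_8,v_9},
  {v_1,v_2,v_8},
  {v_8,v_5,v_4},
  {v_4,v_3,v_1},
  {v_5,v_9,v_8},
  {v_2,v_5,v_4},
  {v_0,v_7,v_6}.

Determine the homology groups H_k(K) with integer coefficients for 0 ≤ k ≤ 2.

We work with the vertex ordering v_0 < v_1 < v_2 < v_3 < v_4 < v_5 < v_6 < v_7 < v_8 < v_9. The simplices of K, each written with vertices in increasing order, are:

  0-simplices (10): [v_0], [v_1], [v_2], [v_3], [v_4], [v_5], [v_6], [v_7], [v_8], [v_9]
  1-simplices (30): (30 of them)
  2-simplices (20): (20 of them)

giving chain groups C_0 ≅ Z^10, C_1 ≅ Z^30, C_2 ≅ Z^20.

∂_1: C_1 → C_0 maps an edge to its endpoints' difference, ∂[p,q] = q − p. For instance
  ∂[v_2,v_5] = [v_5] − [v_2].
As a 10×30 matrix over Z this has rank 9, with invariant factors (1,1,1,1,1,1,1,1,1).

∂_2: C_2 → C_1 sends each 2-simplex [p,q,r] to [q,r] − [p,r] + [p,q]. For instance
  ∂[v_0,v_2,v_4] = [v_2,v_4] − [v_0,v_4] + [v_0,v_2],
  ∂[v_3,v_6,v_9] = [v_6,v_9] − [v_3,v_9] + [v_3,v_6].
This gives a 30×20 integer matrix of rank 20; reducing to Smith normal form yields diagonal entries (1,1,1,1,1,1,1,1,1,1,1,1,1,1,1,1,1,1,1,2).

From H_k ≅ ker(∂_k) / im(∂_{k+1}) we obtain:

  H_0: rank C_0 − rank ∂_1 = 10 − 9 = 1, and the invariant factors of ∂_1 are all 1, so H_0 ≅ Z.
  H_1: rank ker ∂_1 − rank ∂_2 = (30 − 9) − 20 = 1, and ∂_2 has invariant factor 2 > 1, so H_1 ≅ Z ⊕ Z/2.
  H_2: rank ker ∂_2 − rank ∂_3 = (20 − 20) − 0 = 0, and there is no ∂_3, so H_2 ≅ 0.

(K is a triangulation of the Klein bottle.)

H_0 ≅ Z,  H_1 ≅ Z ⊕ Z/2,  H_2 = 0.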